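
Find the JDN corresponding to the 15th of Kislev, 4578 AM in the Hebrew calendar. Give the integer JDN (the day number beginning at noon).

2019798

In the proleptic Gregorian calendar the same day is 1 December 817.
JDN 2299161 is 15 October 1582 CE (Gregorian); the target day is −279363 days from there, so JDN = 2019798.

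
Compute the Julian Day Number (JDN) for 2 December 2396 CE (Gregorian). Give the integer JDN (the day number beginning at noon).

2596517

JDN 2400001 is 17 November 1858 CE (Gregorian), MJD 0; the target day is +196516 days from there, so JDN = 2596517.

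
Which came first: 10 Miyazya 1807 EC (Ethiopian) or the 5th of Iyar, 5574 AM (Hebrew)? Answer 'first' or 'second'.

The two dates have Julian Day Numbers 2384081 and 2383724 respectively.
Since 2383724 < 2384081, the second date comes first.

second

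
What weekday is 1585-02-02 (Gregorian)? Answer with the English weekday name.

2300002 ≡ 5 (mod 7); counting from Monday = 0 gives Saturday.

Saturday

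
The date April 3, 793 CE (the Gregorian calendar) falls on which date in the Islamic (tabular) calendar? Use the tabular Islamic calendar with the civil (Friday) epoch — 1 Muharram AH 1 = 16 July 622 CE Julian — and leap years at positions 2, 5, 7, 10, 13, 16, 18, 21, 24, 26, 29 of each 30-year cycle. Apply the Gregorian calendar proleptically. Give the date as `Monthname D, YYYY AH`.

Dhu al-Hijjah 12, 176 AH

Julian Day Number of the source date = 2010790.
Converting JDN 2010790 to the tabular Islamic calendar gives 12 Dhu al-Hijjah 176 AH.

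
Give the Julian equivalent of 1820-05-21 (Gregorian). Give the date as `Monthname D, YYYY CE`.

May 9, 1820 CE

The Julian–Gregorian offset here is 12 days (Julian trailing).
21 May 1820 Gregorian − 12 days → 9 May 1820 Julian.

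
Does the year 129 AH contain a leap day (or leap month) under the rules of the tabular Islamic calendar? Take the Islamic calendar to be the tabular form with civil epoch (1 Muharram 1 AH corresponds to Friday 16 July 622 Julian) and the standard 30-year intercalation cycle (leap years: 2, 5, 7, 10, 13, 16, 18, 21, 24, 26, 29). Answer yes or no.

Year 129 AH is year 9 of its 30-year cycle; leap positions are 2, 5, 7, 10, 13, 16, 18, 21, 24, 26, 29, so it is a common year (354 days).

no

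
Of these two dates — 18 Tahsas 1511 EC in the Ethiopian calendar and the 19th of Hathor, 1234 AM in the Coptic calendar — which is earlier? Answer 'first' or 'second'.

second

The two dates have Julian Day Numbers 2275855 and 2275461 respectively.
Since 2275461 < 2275855, the second date comes first.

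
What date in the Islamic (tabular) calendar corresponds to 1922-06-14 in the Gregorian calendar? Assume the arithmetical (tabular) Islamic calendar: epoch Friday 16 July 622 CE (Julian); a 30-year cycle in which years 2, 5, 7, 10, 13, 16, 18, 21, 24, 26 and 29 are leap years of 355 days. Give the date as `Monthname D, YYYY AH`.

Both dates share Julian Day Number 2423220; in the tabular Islamic calendar that is 18 Shawwal 1340 AH.

Shawwal 18, 1340 AH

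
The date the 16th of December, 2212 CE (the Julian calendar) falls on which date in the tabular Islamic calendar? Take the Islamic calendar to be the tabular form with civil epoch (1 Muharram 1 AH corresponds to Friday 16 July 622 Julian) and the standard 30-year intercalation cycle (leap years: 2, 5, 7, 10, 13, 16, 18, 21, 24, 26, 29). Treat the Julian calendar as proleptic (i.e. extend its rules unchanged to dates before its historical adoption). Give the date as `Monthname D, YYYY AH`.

Julian Day Number of the source date = 2529341.
Converting JDN 2529341 to the tabular Islamic calendar gives 6 Rabi' al-Thani 1640 AH.

Rabi' al-Thani 6, 1640 AH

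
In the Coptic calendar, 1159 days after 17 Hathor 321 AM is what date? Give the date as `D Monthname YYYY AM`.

JDN of 17 Hathor 321 AM = 1941986.
1941986 + 1159 = 1943145.
JDN 1943145 in the Coptic calendar is 20 Tobi 324 AM.

20 Tobi 324 AM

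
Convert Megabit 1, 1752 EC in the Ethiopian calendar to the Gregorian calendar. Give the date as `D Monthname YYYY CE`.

8 March 1760 CE

Both dates share Julian Day Number 2363954; in the Gregorian calendar that is 8 March 1760 CE.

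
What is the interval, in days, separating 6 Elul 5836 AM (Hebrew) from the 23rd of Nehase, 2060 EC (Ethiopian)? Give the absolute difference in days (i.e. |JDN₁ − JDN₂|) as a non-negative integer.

First date → JDN 2479551; second date → JDN 2476623.
The interval is |2479551 − 2476623| = 2928 days.

2928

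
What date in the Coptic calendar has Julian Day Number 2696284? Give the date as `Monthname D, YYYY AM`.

JDN 2696284 is 27 January 2670 in the Gregorian calendar.
In the Coptic calendar that day is Tobi 14, 2386 AM.

Tobi 14, 2386 AM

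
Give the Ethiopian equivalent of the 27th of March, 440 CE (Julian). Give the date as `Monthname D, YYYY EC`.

Julian Day Number of the source date = 1881854.
Converting JDN 1881854 to the Ethiopian calendar gives 1 Miyazya 432 EC.

Miyazya 1, 432 EC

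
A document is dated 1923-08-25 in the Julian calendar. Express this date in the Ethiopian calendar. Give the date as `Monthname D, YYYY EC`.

Both dates share Julian Day Number 2423670; in the Ethiopian calendar that is 2 Pagume 1915 EC.

Pagume 2, 1915 EC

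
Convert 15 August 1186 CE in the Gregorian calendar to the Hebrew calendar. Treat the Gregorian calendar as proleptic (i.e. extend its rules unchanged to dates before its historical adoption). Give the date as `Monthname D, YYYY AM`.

Both dates share Julian Day Number 2154464; in the Hebrew calendar that is 21 Av 4946 AM.

Av 21, 4946 AM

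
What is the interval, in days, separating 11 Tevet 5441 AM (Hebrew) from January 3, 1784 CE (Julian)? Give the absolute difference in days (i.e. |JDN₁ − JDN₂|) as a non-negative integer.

JDN of the first date = 2335034.
JDN of the second date = 2372666.
|2372666 − 2335034| = 37632.

37632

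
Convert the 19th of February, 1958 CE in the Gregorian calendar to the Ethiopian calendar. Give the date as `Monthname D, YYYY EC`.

Yekatit 12, 1950 EC

Julian Day Number of the source date = 2436254.
Converting JDN 2436254 to the Ethiopian calendar gives 12 Yekatit 1950 EC.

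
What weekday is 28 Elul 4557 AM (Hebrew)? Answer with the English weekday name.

In the proleptic Gregorian calendar this is 30 August 797 (JDN 2012400).
2012400 ≡ 5 (mod 7); counting from Monday = 0 gives Saturday.

Saturday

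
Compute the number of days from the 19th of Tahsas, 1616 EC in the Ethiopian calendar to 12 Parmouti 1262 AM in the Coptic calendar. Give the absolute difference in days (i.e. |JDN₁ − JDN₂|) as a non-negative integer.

28377

JDN of the first date = 2314208.
JDN of the second date = 2285831.
|2285831 − 2314208| = 28377.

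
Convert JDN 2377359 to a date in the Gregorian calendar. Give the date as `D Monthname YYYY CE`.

19 November 1796 CE

JDN 2451545 is 1 Jan 2000; 2377359 is −74186 days from there.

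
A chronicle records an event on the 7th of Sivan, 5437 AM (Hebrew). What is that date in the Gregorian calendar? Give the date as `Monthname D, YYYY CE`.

June 7, 1677 CE

Both dates share Julian Day Number 2333730; in the Gregorian calendar that is 7 June 1677 CE.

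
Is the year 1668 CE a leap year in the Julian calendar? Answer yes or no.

yes

1668 mod 4 = 0, so it is a leap year in the Julian calendar.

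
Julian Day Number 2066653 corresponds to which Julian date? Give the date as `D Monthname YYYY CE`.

10 March 946 CE

JDN 2066653 is 15 March 946 in the proleptic Gregorian calendar.
In the Julian calendar that day is 10 March 946 CE.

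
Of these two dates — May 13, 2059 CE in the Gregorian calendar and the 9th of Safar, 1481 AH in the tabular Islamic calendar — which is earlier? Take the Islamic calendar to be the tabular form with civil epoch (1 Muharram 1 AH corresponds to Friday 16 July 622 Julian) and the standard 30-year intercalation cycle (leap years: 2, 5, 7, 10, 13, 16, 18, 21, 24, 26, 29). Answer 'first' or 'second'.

Converting both to JDN: 2473227 vs 2472941; the smaller is the second.

second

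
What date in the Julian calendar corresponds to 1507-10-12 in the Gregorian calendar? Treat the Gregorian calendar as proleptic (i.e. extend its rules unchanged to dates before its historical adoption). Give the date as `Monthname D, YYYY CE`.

October 2, 1507 CE

For dates in this range the Gregorian date is 10 days ahead of the Julian.
12 October 1507 Gregorian − 10 days → 2 October 1507 Julian.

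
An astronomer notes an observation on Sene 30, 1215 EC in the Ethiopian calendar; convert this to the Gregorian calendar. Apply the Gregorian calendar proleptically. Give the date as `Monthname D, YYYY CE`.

July 1, 1223 CE

Julian Day Number of the source date = 2167933.
Converting JDN 2167933 to the Gregorian calendar gives 1 July 1223 CE.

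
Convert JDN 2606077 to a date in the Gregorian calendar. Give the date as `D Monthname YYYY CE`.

4 February 2423 CE

Counting from JDN 2299161 = 15 Oct 1582 gives an offset of 306916 days.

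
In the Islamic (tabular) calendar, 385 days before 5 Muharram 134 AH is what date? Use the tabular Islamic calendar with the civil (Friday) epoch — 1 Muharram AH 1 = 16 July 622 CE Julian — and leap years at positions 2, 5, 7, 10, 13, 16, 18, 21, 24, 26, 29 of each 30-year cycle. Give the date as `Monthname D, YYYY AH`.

JDN of 5 Muharram 134 AH = 1995575.
1995575 − 385 = 1995190.
JDN 1995190 in the tabular Islamic calendar is Dhu al-Hijjah 4, 132 AH.

Dhu al-Hijjah 4, 132 AH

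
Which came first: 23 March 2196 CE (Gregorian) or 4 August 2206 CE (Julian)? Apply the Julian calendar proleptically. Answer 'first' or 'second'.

first

First date → JDN 2523215; second date → JDN 2527015.
JDN 2523215 < JDN 2527015, so the first date is earlier.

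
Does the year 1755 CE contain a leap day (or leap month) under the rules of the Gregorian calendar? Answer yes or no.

no

1755 is not divisible by 4, so it is a common year.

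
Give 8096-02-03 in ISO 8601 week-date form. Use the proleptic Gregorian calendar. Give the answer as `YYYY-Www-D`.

The weekday is Friday (ISO weekday 5).
That Friday belongs to ISO week 5 of ISO year 8096.

8096-W05-5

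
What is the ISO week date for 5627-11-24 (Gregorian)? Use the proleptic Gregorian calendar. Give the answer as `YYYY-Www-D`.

The weekday is Wednesday (ISO weekday 3).
That Wednesday belongs to ISO week 47 of ISO year 5627.

5627-W47-3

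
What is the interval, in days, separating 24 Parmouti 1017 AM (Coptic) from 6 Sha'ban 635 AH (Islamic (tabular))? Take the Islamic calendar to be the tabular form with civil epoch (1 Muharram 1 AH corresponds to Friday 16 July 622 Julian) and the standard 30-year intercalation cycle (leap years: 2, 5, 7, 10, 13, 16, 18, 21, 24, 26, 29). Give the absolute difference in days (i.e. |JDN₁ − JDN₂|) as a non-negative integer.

JDN of the first date = 2196357.
JDN of the second date = 2173320.
|2173320 − 2196357| = 23037.

23037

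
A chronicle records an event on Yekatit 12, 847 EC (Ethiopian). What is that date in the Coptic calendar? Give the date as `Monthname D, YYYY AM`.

Meshir 12, 571 AM

Julian Day Number of the source date = 2033383.
Converting JDN 2033383 to the Coptic calendar gives 12 Meshir 571 AM.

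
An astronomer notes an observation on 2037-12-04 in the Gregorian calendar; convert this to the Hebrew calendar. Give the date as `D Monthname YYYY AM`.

Julian Day Number of the source date = 2465397.
Converting JDN 2465397 to the Hebrew calendar gives 26 Kislev 5798 AM.

26 Kislev 5798 AM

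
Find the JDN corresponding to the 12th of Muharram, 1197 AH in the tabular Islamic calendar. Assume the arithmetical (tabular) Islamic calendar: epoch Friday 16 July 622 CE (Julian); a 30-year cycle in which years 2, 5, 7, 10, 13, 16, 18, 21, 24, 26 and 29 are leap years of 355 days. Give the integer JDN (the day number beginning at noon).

Equivalently 18 December 1782 (Gregorian).
JDN 2400001 is 17 November 1858 CE (Gregorian), MJD 0; the target day is −27727 days from there, so JDN = 2372274.

2372274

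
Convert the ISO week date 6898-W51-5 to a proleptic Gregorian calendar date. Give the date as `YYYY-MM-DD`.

6898-12-19

ISO week 1 of 6898 is the week containing the first Thursday of 6898.
Week 51, day 5 (Friday) lands on 6898-12-19.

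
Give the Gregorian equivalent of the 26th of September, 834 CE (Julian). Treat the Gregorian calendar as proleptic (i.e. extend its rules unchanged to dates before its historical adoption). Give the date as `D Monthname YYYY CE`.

30 September 834 CE

At this point the Julian calendar is 4 days behind the Gregorian.
26 September 834 Julian + 4 days → 30 September 834 Gregorian.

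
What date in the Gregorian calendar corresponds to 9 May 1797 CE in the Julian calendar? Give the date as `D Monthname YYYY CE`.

20 May 1797 CE

The Julian–Gregorian offset here is 11 days (Julian trailing).
9 May 1797 Julian + 11 days → 20 May 1797 Gregorian.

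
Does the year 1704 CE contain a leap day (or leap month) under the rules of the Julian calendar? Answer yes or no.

yes

1704 mod 4 = 0, so it is a leap year in the Julian calendar.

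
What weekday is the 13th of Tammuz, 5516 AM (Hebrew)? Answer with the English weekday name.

In the Gregorian calendar this is 11 July 1756 (JDN 2362618).
Since JDN mod 7 = 6 (0 = Monday), the day is Sunday.

Sunday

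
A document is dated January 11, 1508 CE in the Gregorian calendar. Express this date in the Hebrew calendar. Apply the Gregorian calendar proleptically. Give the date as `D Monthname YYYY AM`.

28 Tevet 5268 AM

Both dates share Julian Day Number 2271855; in the Hebrew calendar that is 28 Tevet 5268 AM.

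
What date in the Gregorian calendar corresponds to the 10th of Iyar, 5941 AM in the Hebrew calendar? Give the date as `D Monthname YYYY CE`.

25 April 2181 CE

Both dates share Julian Day Number 2517769; in the Gregorian calendar that is 25 April 2181 CE.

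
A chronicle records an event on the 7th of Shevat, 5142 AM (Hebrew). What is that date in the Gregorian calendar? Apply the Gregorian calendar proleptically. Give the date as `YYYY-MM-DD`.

Both dates share Julian Day Number 2225855; in the Gregorian calendar that is 30 January 1382 CE.

1382-01-30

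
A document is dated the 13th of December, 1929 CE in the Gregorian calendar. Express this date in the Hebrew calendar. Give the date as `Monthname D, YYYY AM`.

Kislev 11, 5690 AM

Julian Day Number of the source date = 2425959.
Converting JDN 2425959 to the Hebrew calendar gives 11 Kislev 5690 AM.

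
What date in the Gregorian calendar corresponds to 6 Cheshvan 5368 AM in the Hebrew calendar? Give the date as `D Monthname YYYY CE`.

Both dates share Julian Day Number 2308304; in the Gregorian calendar that is 27 October 1607 CE.

27 October 1607 CE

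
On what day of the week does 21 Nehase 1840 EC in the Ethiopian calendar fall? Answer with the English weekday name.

This is JDN 2396266 (26 August 1848 Gregorian).
JDN 2396266 mod 7 = 5, and JDN 0 was a Monday, so this is a Saturday.

Saturday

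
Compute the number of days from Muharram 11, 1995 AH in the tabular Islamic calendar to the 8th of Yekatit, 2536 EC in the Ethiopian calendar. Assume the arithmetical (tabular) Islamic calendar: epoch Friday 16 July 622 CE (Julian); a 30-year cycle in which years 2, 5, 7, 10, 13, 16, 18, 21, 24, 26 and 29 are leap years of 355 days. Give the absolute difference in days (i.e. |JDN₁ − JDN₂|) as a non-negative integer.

JDN of the first date = 2655057.
JDN of the second date = 2650287.
|2650287 − 2655057| = 4770.

4770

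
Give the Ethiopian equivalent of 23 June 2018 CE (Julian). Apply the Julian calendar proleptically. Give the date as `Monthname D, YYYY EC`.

Sene 29, 2010 EC

Both dates share Julian Day Number 2458306; in the Ethiopian calendar that is 29 Sene 2010 EC.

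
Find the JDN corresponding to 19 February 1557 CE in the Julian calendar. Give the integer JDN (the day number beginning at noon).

In the proleptic Gregorian calendar the same day is 1 March 1557.
JDN 2299161 is 15 October 1582 CE (Gregorian); the target day is −9359 days from there, so JDN = 2289802.

2289802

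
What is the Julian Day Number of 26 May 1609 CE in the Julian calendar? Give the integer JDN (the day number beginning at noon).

2308891

Equivalently 5 June 1609 (Gregorian).
JDN 2299161 is 15 October 1582 CE (Gregorian); the target day is +9730 days from there, so JDN = 2308891.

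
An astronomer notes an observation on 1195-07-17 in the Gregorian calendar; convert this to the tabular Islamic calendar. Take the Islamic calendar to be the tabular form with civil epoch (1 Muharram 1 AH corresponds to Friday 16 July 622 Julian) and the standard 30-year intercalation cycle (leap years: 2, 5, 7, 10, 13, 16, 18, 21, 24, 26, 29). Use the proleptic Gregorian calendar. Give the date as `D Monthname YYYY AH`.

30 Rajab 591 AH

Julian Day Number of the source date = 2157722.
Converting JDN 2157722 to the tabular Islamic calendar gives 30 Rajab 591 AH.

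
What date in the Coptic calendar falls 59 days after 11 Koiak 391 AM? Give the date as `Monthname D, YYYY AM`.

Meshir 10, 391 AM

JDN of 11 Koiak 391 AM = 1967577.
1967577 + 59 = 1967636.
JDN 1967636 in the Coptic calendar is Meshir 10, 391 AM.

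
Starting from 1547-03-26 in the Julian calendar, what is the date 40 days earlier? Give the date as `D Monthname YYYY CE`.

14 February 1547 CE

Counting 40 days back from JDN 2286184 reaches JDN 2286144, which is 14 February 1547 CE.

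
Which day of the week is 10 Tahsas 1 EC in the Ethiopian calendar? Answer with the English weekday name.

Thursday

Equivalently 4 December 8 Gregorian, JDN 1724320.
1724320 ≡ 3 (mod 7); counting from Monday = 0 gives Thursday.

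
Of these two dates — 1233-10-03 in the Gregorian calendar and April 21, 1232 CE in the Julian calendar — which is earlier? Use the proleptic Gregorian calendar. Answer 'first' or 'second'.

First date → JDN 2171680; second date → JDN 2171157.
JDN 2171157 < JDN 2171680, so the second date is earlier.

second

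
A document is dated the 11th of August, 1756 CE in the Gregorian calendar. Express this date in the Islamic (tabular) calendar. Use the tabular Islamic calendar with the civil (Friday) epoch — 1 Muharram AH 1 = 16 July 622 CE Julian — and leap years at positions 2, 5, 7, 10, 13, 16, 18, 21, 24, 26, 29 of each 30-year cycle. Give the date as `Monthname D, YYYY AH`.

Both dates share Julian Day Number 2362649; in the tabular Islamic calendar that is 15 Dhu al-Qa'dah 1169 AH.

Dhu al-Qa'dah 15, 1169 AH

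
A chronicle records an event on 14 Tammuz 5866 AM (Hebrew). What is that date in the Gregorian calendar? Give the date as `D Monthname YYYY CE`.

17 July 2106 CE

Julian Day Number of the source date = 2490458.
Converting JDN 2490458 to the Gregorian calendar gives 17 July 2106 CE.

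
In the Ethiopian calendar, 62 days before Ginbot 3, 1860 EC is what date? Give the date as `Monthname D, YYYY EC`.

The starting date is JDN 2403463; 2403463 − 62 = 2403401.
JDN 2403401 corresponds to Megabit 1, 1860 EC.

Megabit 1, 1860 EC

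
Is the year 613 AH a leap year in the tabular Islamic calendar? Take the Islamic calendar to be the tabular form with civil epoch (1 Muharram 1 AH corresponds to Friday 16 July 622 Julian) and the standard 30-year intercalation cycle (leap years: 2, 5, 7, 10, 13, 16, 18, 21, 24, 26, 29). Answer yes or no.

Year 613 AH is year 13 of its 30-year cycle; leap positions are 2, 5, 7, 10, 13, 16, 18, 21, 24, 26, 29, so it is a leap year (355 days).

yes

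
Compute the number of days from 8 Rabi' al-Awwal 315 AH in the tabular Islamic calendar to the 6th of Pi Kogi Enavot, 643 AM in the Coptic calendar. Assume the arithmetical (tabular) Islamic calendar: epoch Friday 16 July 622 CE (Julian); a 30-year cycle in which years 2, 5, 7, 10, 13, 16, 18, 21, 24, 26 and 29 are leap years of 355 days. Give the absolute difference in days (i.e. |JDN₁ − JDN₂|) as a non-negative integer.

First date → JDN 2059777; second date → JDN 2059885.
The interval is |2059777 − 2059885| = 108 days.

108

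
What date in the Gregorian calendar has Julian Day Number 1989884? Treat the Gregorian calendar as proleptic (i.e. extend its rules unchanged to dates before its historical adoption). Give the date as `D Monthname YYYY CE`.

7 January 736 CE

JDN 2451545 is 1 Jan 2000; 1989884 is −461661 days from there.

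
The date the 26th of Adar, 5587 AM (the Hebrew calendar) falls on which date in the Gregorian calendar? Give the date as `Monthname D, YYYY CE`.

March 25, 1827 CE

Julian Day Number of the source date = 2388441.
Converting JDN 2388441 to the Gregorian calendar gives 25 March 1827 CE.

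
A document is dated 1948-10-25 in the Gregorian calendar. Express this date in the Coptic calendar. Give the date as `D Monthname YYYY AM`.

Julian Day Number of the source date = 2432850.
Converting JDN 2432850 to the Coptic calendar gives 15 Paopi 1665 AM.

15 Paopi 1665 AM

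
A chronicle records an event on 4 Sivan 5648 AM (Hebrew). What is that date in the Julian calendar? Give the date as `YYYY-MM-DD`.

1888-05-02

Both dates share Julian Day Number 2410772; in the Julian calendar that is 2 May 1888 CE.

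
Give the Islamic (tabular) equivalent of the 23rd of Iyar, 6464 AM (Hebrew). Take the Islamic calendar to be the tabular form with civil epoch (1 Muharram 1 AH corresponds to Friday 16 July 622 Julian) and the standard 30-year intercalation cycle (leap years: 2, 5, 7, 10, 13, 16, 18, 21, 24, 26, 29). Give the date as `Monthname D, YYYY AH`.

Julian Day Number of the source date = 2708815.
Converting JDN 2708815 to the tabular Islamic calendar gives 24 Ramadan 2146 AH.

Ramadan 24, 2146 AH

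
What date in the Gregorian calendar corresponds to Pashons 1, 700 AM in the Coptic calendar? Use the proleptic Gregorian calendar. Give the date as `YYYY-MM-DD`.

0984-05-01

Both dates share Julian Day Number 2080580; in the Gregorian calendar that is 1 May 984 CE.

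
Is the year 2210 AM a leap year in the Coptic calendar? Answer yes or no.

no

2210 mod 4 = 2; in the Coptic calendar a year is leap when year mod 4 = 3, so it is a common year.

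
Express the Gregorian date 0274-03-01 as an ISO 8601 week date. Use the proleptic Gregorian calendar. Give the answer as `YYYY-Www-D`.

The weekday is Sunday (ISO weekday 7).
That Sunday belongs to ISO week 9 of ISO year 274.

0274-W09-7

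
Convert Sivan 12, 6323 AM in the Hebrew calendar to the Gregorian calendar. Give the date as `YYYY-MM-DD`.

Julian Day Number of the source date = 2657331.
Converting JDN 2657331 to the Gregorian calendar gives 4 June 2563 CE.

2563-06-04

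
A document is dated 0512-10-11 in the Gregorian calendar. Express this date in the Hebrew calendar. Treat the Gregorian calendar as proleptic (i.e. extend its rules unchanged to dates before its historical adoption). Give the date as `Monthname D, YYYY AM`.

Julian Day Number of the source date = 1908348.
Converting JDN 1908348 to the Hebrew calendar gives 13 Cheshvan 4273 AM.

Cheshvan 13, 4273 AM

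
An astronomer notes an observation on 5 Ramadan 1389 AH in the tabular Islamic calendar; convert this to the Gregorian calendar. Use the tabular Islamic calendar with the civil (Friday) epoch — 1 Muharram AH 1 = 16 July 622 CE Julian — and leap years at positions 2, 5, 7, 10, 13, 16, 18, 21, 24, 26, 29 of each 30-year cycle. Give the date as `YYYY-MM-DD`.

1969-11-15

Julian Day Number of the source date = 2440541.
Converting JDN 2440541 to the Gregorian calendar gives 15 November 1969 CE.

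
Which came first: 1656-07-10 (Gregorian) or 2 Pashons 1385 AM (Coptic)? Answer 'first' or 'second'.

first

Converting both to JDN: 2326093 vs 2330777; the smaller is the first.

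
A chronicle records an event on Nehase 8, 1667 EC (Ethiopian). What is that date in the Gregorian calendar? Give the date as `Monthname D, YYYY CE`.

Both dates share Julian Day Number 2333064; in the Gregorian calendar that is 11 August 1675 CE.

August 11, 1675 CE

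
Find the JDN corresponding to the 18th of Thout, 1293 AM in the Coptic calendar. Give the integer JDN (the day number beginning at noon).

2296950

Equivalently 25 September 1576 (proleptic Gregorian).
JDN 2400001 is 17 November 1858 CE (Gregorian), MJD 0; the target day is −103051 days from there, so JDN = 2296950.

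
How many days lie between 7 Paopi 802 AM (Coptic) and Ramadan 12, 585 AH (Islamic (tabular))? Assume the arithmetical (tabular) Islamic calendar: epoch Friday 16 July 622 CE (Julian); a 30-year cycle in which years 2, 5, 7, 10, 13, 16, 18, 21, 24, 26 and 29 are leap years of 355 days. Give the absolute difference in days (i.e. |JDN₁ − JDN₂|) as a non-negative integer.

JDN of the first date = 2117631.
JDN of the second date = 2155637.
|2155637 − 2117631| = 38006.

38006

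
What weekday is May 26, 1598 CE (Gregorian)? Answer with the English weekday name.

Since JDN mod 7 = 1 (0 = Monday), the day is Tuesday.

Tuesday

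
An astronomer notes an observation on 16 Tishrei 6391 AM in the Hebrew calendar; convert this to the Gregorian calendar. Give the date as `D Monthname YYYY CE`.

15 October 2630 CE

Julian Day Number of the source date = 2681935.
Converting JDN 2681935 to the Gregorian calendar gives 15 October 2630 CE.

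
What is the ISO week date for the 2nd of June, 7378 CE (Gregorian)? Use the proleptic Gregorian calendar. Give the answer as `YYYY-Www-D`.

The weekday is Tuesday (ISO weekday 2).
That Tuesday belongs to ISO week 23 of ISO year 7378.

7378-W23-2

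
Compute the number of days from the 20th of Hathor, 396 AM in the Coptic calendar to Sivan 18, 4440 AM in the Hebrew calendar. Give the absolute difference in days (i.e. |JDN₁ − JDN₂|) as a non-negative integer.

First date → JDN 1969383; second date → JDN 1969571.
The interval is |1969383 − 1969571| = 188 days.

188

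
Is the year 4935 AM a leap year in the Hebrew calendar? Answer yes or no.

Hebrew year 4935 is year 14 of its 19-year Metonic cycle; leap years are at positions 3, 6, 8, 11, 14, 17, 19, so it is a leap year (13 months).

yes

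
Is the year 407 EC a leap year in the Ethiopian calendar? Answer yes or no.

407 mod 4 = 3; in the Ethiopian calendar a year is leap when year mod 4 = 3, so it is a leap year.

yes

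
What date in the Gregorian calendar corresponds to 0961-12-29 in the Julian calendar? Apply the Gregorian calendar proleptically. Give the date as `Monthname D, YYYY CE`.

At this point the Julian calendar is 5 days behind the Gregorian.
29 December 961 Julian + 5 days → 3 January 962 Gregorian.

January 3, 962 CE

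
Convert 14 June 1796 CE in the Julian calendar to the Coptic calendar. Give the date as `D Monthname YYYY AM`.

Both dates share Julian Day Number 2377212; in the Coptic calendar that is 20 Paoni 1512 AM.

20 Paoni 1512 AM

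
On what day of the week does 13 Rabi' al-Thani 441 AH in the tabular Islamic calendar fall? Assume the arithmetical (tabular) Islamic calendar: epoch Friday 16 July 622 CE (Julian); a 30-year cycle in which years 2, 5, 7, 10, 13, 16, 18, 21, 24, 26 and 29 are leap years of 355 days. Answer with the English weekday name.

Equivalently 20 September 1049 Gregorian, JDN 2104462.
Since JDN mod 7 = 3 (0 = Monday), the day is Thursday.

Thursday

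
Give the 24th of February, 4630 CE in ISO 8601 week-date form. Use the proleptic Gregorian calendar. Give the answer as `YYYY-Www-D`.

4630-W08-3

The weekday is Wednesday (ISO weekday 3).
That Wednesday belongs to ISO week 8 of ISO year 4630.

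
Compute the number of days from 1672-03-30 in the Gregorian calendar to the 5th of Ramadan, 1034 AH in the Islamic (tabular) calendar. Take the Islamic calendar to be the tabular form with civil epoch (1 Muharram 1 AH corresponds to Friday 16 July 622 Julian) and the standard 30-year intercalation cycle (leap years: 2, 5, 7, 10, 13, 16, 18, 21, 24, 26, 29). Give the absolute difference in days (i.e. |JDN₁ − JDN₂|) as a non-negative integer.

17094

First date → JDN 2331835; second date → JDN 2314741.
The interval is |2331835 − 2314741| = 17094 days.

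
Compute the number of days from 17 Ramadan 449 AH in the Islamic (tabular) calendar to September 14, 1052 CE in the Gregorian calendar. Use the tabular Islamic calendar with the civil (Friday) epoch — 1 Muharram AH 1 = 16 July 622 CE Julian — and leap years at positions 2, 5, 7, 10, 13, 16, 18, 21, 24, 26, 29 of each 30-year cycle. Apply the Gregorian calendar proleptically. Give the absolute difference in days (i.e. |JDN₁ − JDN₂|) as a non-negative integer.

1896

JDN of the first date = 2107448.
JDN of the second date = 2105552.
|2105552 − 2107448| = 1896.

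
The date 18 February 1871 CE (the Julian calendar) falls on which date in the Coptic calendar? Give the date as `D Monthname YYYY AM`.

Both dates share Julian Day Number 2404489; in the Coptic calendar that is 24 Meshir 1587 AM.

24 Meshir 1587 AM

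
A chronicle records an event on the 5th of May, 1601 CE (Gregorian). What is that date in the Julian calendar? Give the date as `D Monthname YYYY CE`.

25 April 1601 CE

For dates in this range the Gregorian date is 10 days ahead of the Julian.
5 May 1601 Gregorian − 10 days → 25 April 1601 Julian.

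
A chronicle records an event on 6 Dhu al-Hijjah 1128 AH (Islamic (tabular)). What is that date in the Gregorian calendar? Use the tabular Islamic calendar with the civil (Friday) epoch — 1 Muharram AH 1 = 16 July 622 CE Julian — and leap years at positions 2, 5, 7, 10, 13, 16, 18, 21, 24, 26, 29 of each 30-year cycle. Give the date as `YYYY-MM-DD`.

1716-11-21

Both dates share Julian Day Number 2348141; in the Gregorian calendar that is 21 November 1716 CE.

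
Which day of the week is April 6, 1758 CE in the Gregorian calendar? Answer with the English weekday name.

JDN 2363252 mod 7 = 3, and JDN 0 was a Monday, so this is a Thursday.

Thursday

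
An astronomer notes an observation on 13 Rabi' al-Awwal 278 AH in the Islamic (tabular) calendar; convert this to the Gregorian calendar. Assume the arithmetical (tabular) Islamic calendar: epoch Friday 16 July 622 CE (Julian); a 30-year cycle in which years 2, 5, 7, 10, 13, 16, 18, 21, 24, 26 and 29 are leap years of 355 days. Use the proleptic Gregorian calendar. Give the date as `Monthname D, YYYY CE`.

Both dates share Julian Day Number 2046671; in the Gregorian calendar that is 29 June 891 CE.

June 29, 891 CE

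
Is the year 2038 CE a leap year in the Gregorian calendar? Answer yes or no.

2038 is not divisible by 4, so it is a common year.

no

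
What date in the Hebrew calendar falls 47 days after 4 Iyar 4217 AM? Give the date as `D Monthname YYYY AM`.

JDN of 4 Iyar 4217 AM = 1888081.
1888081 + 47 = 1888128.
JDN 1888128 in the Hebrew calendar is 22 Sivan 4217 AM.

22 Sivan 4217 AM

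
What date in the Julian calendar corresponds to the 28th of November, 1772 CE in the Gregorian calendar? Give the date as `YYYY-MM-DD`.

The Julian–Gregorian offset here is 11 days (Julian trailing).
28 November 1772 Gregorian − 11 days → 17 November 1772 Julian.

1772-11-17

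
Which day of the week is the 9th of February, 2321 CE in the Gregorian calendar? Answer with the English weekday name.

Since JDN mod 7 = 2 (0 = Monday), the day is Wednesday.

Wednesday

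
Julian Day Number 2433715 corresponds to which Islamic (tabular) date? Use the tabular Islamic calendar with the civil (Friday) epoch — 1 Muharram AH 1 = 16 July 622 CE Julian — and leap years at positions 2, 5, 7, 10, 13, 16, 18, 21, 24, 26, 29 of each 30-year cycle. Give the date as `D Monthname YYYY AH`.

The Gregorian equivalent of JDN 2433715 is 9 March 1951.
In the tabular Islamic calendar that day is 30 Jumada al-Awwal 1370 AH.

30 Jumada al-Awwal 1370 AH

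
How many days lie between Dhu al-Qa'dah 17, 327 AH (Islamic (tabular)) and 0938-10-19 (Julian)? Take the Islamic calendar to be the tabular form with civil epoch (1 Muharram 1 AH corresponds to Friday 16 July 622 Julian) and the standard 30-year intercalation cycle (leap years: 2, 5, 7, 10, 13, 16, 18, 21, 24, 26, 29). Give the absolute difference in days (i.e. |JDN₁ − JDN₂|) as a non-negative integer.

JDN of the first date = 2064275.
JDN of the second date = 2063954.
|2063954 − 2064275| = 321.

321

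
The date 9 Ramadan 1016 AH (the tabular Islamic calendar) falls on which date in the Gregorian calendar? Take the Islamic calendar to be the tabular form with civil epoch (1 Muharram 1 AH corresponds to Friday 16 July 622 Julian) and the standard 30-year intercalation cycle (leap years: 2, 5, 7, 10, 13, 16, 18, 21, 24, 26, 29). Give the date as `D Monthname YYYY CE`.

28 December 1607 CE

Julian Day Number of the source date = 2308366.
Converting JDN 2308366 to the Gregorian calendar gives 28 December 1607 CE.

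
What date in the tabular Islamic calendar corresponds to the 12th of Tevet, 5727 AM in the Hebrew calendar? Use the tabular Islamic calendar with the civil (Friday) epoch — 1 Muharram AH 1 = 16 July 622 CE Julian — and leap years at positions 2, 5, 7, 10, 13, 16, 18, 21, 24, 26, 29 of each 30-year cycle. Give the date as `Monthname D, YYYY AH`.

Julian Day Number of the source date = 2439485.
Converting JDN 2439485 to the tabular Islamic calendar gives 12 Ramadan 1386 AH.

Ramadan 12, 1386 AH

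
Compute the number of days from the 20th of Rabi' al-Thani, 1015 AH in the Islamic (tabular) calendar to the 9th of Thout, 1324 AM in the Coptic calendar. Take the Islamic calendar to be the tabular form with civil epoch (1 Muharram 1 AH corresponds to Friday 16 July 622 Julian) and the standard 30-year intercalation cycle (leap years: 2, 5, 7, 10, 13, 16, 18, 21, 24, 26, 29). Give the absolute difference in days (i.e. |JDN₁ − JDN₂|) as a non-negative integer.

JDN of the first date = 2307876.
JDN of the second date = 2308264.
|2308264 − 2307876| = 388.

388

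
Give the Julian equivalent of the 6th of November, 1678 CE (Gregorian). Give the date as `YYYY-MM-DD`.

1678-10-27

At this point the Julian calendar is 10 days behind the Gregorian.
6 November 1678 Gregorian − 10 days → 27 October 1678 Julian.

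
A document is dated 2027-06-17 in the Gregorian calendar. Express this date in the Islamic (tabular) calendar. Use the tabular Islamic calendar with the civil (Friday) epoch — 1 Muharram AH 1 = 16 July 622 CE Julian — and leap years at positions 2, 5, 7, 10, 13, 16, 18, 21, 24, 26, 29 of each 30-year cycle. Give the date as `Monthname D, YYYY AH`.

Both dates share Julian Day Number 2461574; in the tabular Islamic calendar that is 12 Muharram 1449 AH.

Muharram 12, 1449 AH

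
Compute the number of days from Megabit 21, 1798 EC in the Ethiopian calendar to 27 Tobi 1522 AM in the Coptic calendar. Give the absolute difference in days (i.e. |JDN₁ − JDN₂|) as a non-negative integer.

JDN of the first date = 2380775.
JDN of the second date = 2380721.
|2380721 − 2380775| = 54.

54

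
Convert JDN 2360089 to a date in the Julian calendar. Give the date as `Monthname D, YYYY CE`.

JDN 2360089 is 8 August 1749 in the Gregorian calendar.
In the Julian calendar that day is July 28, 1749 CE.

July 28, 1749 CE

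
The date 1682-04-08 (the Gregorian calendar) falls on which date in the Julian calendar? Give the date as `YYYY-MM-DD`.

1682-03-29

The Julian–Gregorian offset here is 10 days (Julian trailing).
8 April 1682 Gregorian − 10 days → 29 March 1682 Julian.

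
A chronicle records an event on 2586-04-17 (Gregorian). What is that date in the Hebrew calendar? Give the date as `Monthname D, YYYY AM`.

Both dates share Julian Day Number 2665684; in the Hebrew calendar that is 7 Nisan 6346 AM.

Nisan 7, 6346 AM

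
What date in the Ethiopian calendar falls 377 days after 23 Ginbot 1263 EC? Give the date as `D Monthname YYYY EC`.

4 Sene 1264 EC

Counting 377 days forward from JDN 2185428 reaches JDN 2185805, which is 4 Sene 1264 EC.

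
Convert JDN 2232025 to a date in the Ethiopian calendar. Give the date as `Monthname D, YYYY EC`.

Tahsas 18, 1391 EC

The proleptic Gregorian equivalent of JDN 2232025 is 22 December 1398.
In the Ethiopian calendar that day is Tahsas 18, 1391 EC.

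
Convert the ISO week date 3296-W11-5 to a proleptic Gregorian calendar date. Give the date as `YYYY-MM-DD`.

ISO week 1 of 3296 is the week containing the first Thursday of 3296.
Week 11, day 5 (Friday) lands on 3296-03-16.

3296-03-16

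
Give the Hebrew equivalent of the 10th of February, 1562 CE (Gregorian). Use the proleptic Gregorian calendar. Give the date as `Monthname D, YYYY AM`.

Shevat 25, 5322 AM

Julian Day Number of the source date = 2291609.
Converting JDN 2291609 to the Hebrew calendar gives 25 Shevat 5322 AM.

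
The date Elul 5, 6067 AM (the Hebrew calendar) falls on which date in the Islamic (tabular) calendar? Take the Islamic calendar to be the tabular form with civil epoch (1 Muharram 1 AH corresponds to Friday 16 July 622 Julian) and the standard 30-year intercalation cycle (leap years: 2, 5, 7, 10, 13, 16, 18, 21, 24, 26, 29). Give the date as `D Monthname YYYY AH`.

4 Dhu al-Qa'dah 1737 AH

Both dates share Julian Day Number 2563919; in the tabular Islamic calendar that is 4 Dhu al-Qa'dah 1737 AH.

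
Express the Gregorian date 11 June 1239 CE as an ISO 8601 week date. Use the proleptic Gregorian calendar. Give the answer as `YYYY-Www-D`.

The weekday is Saturday (ISO weekday 6).
That Saturday belongs to ISO week 23 of ISO year 1239.

1239-W23-6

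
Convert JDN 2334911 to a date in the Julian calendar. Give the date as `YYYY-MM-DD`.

1680-08-21

JDN 2334911 is 31 August 1680 in the Gregorian calendar.
In the Julian calendar that day is 1680-08-21.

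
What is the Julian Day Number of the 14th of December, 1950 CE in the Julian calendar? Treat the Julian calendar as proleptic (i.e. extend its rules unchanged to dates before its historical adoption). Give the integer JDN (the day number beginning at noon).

2433643

In the Gregorian calendar the same day is 27 December 1950.
JDN 2299161 is 15 October 1582 CE (Gregorian); the target day is +134482 days from there, so JDN = 2433643.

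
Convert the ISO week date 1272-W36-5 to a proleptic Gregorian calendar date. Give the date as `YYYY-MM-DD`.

1272-09-09

ISO week 1 of 1272 is the week containing the first Thursday of 1272.
Week 36, day 5 (Friday) lands on 1272-09-09.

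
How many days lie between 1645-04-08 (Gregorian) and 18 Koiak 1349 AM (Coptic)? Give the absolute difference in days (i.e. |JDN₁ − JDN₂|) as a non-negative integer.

4488

First date → JDN 2321982; second date → JDN 2317494.
The interval is |2321982 − 2317494| = 4488 days.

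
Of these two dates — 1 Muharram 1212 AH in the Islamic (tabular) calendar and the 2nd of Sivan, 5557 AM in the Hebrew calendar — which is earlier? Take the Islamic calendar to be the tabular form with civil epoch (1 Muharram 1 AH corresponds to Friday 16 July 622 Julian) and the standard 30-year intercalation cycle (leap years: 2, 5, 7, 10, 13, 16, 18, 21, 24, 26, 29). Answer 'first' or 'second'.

second

The two dates have Julian Day Numbers 2377578 and 2377548 respectively.
Since 2377548 < 2377578, the second date comes first.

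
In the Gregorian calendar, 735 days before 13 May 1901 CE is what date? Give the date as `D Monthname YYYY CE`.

8 May 1899 CE

Counting 735 days back from JDN 2415518 reaches JDN 2414783, which is 8 May 1899 CE.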